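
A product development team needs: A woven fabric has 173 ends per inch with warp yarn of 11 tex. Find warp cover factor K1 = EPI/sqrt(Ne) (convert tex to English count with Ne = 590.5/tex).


Formula: K1 = EPI / sqrt(Ne), with Ne = 590.5 / tex_warp
Step 1: Ne = 590.5 / 11 = 53.682
Step 2: sqrt(Ne) = sqrt(53.682) = 7.3268
Step 3: K1 = 173 / 7.3268 = 23.6

23.6


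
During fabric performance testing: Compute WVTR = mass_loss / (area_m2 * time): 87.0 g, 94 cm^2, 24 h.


Formula: WVTR = mass_loss / (area * time)
Step 1: Convert area: 94 cm^2 = 0.0094 m^2
Step 2: WVTR = 87.0 g / (0.0094 m^2 * 24 h)
Step 3: WVTR = 87.0 / 0.2256 = 385.6 g/m^2/h

385.6 g/m^2/h


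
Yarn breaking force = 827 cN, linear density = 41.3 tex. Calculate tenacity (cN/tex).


Formula: Tenacity = Breaking force / Linear density
Tenacity = 827 cN / 41.3 tex
Tenacity = 20.02 cN/tex

20.02 cN/tex


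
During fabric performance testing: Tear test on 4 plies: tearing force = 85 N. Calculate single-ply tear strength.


Formula: Per-ply strength = Total force / Number of plies
Per-ply = 85 N / 4
Per-ply = 21.25 N

21.25 N


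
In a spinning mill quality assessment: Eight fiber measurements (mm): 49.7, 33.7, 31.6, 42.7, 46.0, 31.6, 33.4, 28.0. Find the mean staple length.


Formula: Mean = sum of lengths / count
Sum = 49.7 + 33.7 + 31.6 + 42.7 + 46.0 + 31.6 + 33.4 + 28.0
Sum = 296.7 mm
Mean = 296.7 / 8 = 37.09 mm

37.09 mm


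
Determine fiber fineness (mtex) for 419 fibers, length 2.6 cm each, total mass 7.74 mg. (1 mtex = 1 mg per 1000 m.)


Formula: fineness (mtex) = mass (mg) / total length (km) = (mass_mg / total_length_m) * 1000
Step 1: Convert fiber length: 2.6 cm = 0.026 m
Step 2: Total fiber length = 419 * 0.026 = 10.894 m
Step 3: Linear density = 7.74 mg / 10.894 m = 0.7105 mg/m
Step 4: fineness = 0.7105 * 1000 = 710.5 mtex

710.5 mtex


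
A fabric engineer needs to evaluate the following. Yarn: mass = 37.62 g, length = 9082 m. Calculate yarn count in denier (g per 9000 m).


Formula: den = (mass_g / length_m) * 9000
Substituting: den = (37.62 / 9082) * 9000
Intermediate: 37.62 / 9082 = 0.00414226 g/m
den = 0.00414226 * 9000 = 37.3 denier

37.3 denier


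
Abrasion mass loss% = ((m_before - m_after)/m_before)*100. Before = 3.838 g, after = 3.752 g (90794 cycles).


Formula: Mass loss% = ((m_before - m_after) / m_before) * 100
Step 1: Mass loss = 3.838 - 3.752 = 0.086 g
Step 2: Ratio = 0.086 / 3.838 = 0.0224075
Step 3: Mass loss% = 0.0224075 * 100 = 2.24075% ≈ 2.24%

2.24%


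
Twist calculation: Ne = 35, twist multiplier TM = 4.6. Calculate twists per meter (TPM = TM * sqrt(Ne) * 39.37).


Formula: TPM = TM * sqrt(Ne) * 39.37
Step 1: sqrt(Ne) = sqrt(35) = 5.9161
Step 2: TM * sqrt(Ne) = 4.6 * 5.9161 = 27.2141
Step 3: TPM = 27.2141 * 39.37 = 1071 twists/m

1071 twists/m


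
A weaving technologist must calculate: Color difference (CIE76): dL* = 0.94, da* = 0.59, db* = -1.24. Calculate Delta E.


Formula: Delta E = sqrt(dL*^2 + da*^2 + db*^2)
Step 1: dL*^2 = 0.94^2 = 0.8836
Step 2: da*^2 = 0.59^2 = 0.3481
Step 3: db*^2 = (-1.24)^2 = 1.5376
Step 4: Sum = 0.8836 + 0.3481 + 1.5376 = 2.7693
Step 5: Delta E = sqrt(2.7693) = 1.66

1.66 Delta E


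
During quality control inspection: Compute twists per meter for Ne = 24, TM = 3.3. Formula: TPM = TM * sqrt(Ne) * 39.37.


Formula: TPM = TM * sqrt(Ne) * 39.37
Step 1: sqrt(Ne) = sqrt(24) = 4.899
Step 2: TM * sqrt(Ne) = 3.3 * 4.899 = 16.1667
Step 3: TPM = 16.1667 * 39.37 = 636 twists/m

636 twists/m


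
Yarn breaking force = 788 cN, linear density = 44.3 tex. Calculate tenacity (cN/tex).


Formula: Tenacity = Breaking force / Linear density
Tenacity = 788 cN / 44.3 tex
Tenacity = 17.79 cN/tex

17.79 cN/tex


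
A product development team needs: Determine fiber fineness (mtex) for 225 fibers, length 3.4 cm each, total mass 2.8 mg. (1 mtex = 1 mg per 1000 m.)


Formula: fineness (mtex) = mass (mg) / total length (km) = (mass_mg / total_length_m) * 1000
Step 1: Convert fiber length: 3.4 cm = 0.034 m
Step 2: Total fiber length = 225 * 0.034 = 7.65 m
Step 3: Linear density = 2.8 mg / 7.65 m = 0.3660 mg/m
Step 4: fineness = 0.3660 * 1000 = 366.0 mtex

366.0 mtex


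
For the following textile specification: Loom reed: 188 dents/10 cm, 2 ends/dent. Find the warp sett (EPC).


Formula: EPC = (dents per 10 cm * ends per dent) / 10
Step 1: Total ends per 10 cm = 188 * 2 = 376
Step 2: EPC = 376 / 10 = 37.6 ends/cm

37.6 ends/cm


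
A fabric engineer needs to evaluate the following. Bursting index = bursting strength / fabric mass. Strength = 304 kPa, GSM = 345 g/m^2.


Formula: Bursting Index = Bursting Strength / Fabric GSM
BI = 304 kPa / 345 g/m^2
BI = 0.881 kPa/(g/m^2)

0.881 kPa/(g/m^2)


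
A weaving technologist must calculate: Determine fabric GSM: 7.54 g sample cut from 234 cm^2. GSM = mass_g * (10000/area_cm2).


Formula: GSM = mass_g / area_m2
Step 1: Convert area: 234 cm^2 = 234 / 10000 = 0.0234 m^2
Step 2: GSM = 7.54 g / 0.0234 m^2 = 322.2 g/m^2

322.2 g/m^2


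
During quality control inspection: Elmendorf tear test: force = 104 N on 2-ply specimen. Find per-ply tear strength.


Formula: Per-ply strength = Total force / Number of plies
Per-ply = 104 N / 2
Per-ply = 52 N

52 N


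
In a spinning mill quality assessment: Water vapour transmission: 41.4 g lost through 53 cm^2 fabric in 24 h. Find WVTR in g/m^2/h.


Formula: WVTR = mass_loss / (area * time)
Step 1: Convert area: 53 cm^2 = 0.0053 m^2
Step 2: WVTR = 41.4 g / (0.0053 m^2 * 24 h)
Step 3: WVTR = 41.4 / 0.1272 = 325.5 g/m^2/h

325.5 g/m^2/h


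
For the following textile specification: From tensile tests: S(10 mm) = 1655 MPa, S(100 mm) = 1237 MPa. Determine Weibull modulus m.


Formula: m = ln(L1/L2) / ln(S2/S1)
Step 1: ln(L1/L2) = ln(10/100) = -2.30259
Step 2: S2/S1 = 1237/1655 = 0.74743
Step 3: ln(S2/S1) = ln(0.74743) = -0.29111
Step 4: m = -2.30259 / -0.29111 = 7.91

7.91 (Weibull m)


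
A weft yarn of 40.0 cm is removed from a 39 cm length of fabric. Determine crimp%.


Formula: Crimp% = ((L_yarn - L_fabric) / L_fabric) * 100
Step 1: Extension = 40.0 - 39 = 1.0 cm
Step 2: Crimp% = (1.0 / 39) * 100
Step 3: Crimp% = 0.025641 * 100 = 2.5641% ≈ 2.6%

2.6%


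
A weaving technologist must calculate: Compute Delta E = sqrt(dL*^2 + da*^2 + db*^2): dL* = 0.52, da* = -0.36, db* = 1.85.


Formula: Delta E = sqrt(dL*^2 + da*^2 + db*^2)
Step 1: dL*^2 = 0.52^2 = 0.2704
Step 2: da*^2 = (-0.36)^2 = 0.1296
Step 3: db*^2 = 1.85^2 = 3.4225
Step 4: Sum = 0.2704 + 0.1296 + 3.4225 = 3.8225
Step 5: Delta E = sqrt(3.8225) = 1.96

1.96 Delta E


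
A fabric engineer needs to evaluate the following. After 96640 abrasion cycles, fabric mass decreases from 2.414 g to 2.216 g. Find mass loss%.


Formula: Mass loss% = ((m_before - m_after) / m_before) * 100
Step 1: Mass loss = 2.414 - 2.216 = 0.198 g
Step 2: Ratio = 0.198 / 2.414 = 0.0820215
Step 3: Mass loss% = 0.0820215 * 100 = 8.20215% ≈ 8.20%

8.20%


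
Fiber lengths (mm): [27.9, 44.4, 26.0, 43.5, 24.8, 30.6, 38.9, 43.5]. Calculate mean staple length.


Formula: Mean = sum of lengths / count
Sum = 27.9 + 44.4 + 26.0 + 43.5 + 24.8 + 30.6 + 38.9 + 43.5
Sum = 279.6 mm
Mean = 279.6 / 8 = 34.95 mm

34.95 mm


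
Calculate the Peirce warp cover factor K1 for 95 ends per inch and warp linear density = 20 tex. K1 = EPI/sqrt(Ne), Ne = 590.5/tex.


Formula: K1 = EPI / sqrt(Ne), with Ne = 590.5 / tex_warp
Step 1: Ne = 590.5 / 20 = 29.525
Step 2: sqrt(Ne) = sqrt(29.525) = 5.4337
Step 3: K1 = 95 / 5.4337 = 17.5

17.5


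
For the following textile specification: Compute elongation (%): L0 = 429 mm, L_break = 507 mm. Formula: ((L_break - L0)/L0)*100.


Formula: Elongation (%) = ((L_break - L0) / L0) * 100
Step 1: Extension = 507 - 429 = 78 mm
Step 2: Elongation = (78 / 429) * 100
Step 3: Elongation = 0.181818 * 100 = 18.1818% ≈ 18.2%

18.2%


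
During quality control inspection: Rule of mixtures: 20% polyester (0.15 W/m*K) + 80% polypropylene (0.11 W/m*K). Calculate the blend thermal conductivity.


Formula: Blend property = (fraction_A * property_A) + (fraction_B * property_B)
Step 1: Contribution A = 20/100 * 0.15 W/m*K = 0.03 W/m*K
Step 2: Contribution B = 80/100 * 0.11 W/m*K = 0.088 W/m*K
Step 3: Blend thermal conductivity = 0.03 + 0.088 = 0.118 W/m*K

0.118 W/m*K


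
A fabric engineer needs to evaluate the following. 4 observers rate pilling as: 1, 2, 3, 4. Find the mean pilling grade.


Formula: Mean = sum / count
Sum = 1 + 2 + 3 + 4 = 10
Mean = 10 / 4 = 2.5

2.5


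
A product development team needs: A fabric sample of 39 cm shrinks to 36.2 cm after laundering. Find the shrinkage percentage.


Formula: Shrinkage% = ((L_before - L_after) / L_before) * 100
Step 1: Shrinkage = 39 - 36.2 = 2.8 cm
Step 2: Shrinkage% = (2.8 / 39) * 100
Step 3: Shrinkage% = 0.071795 * 100 = 7.1795% ≈ 7.2%

7.2%


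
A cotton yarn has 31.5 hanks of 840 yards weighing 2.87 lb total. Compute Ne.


Formula: Ne = hanks / mass_lb
Substituting: Ne = 31.5 / 2.87
Ne = 11.0

11.0 Ne


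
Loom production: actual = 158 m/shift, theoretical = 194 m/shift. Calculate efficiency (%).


Formula: Efficiency% = (Actual output / Theoretical output) * 100
Efficiency% = (158 / 194) * 100
Efficiency% = 0.814433 * 100 = 81.4433% ≈ 81.4%

81.4%


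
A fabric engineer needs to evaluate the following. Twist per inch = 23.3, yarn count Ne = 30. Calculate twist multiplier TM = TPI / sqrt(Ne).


Formula: TM = TPI / sqrt(Ne)
Step 1: sqrt(Ne) = sqrt(30) = 5.4772
Step 2: TM = 23.3 / 5.4772 = 4.25

4.25 TM


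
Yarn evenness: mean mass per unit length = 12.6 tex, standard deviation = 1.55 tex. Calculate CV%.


Formula: CV% = (standard deviation / mean) * 100
Step 1: Ratio = 1.55 / 12.6 = 0.123016
Step 2: CV% = 0.123016 * 100 = 12.3016% ≈ 12.3%

12.3%


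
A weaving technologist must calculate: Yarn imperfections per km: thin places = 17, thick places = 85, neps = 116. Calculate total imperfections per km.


Formula: Total = thin places + thick places + neps
Total = 17 + 85 + 116
Total = 218 imperfections/km

218 imperfections/km


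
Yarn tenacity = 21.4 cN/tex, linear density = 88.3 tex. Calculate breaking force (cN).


Formula: Breaking force = Tenacity * Linear density
F = 21.4 cN/tex * 88.3 tex
F = 1889.62 cN

1889.62 cN


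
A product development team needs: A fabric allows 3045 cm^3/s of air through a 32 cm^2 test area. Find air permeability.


Formula: Air Permeability = Airflow / Test Area
AP = 3045 cm^3/s / 32 cm^2
AP = 95.2 cm^3/s/cm^2

95.2 cm^3/s/cm^2


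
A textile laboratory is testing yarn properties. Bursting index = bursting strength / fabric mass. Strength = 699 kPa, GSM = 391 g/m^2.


Formula: Bursting Index = Bursting Strength / Fabric GSM
BI = 699 kPa / 391 g/m^2
BI = 1.788 kPa/(g/m^2)

1.788 kPa/(g/m^2)


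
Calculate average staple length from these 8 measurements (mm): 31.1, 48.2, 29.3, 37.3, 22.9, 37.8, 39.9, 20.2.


Formula: Mean = sum of lengths / count
Sum = 31.1 + 48.2 + 29.3 + 37.3 + 22.9 + 37.8 + 39.9 + 20.2
Sum = 266.7 mm
Mean = 266.7 / 8 = 33.34 mm

33.34 mm


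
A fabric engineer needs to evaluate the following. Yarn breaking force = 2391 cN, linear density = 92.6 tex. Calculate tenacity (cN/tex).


Formula: Tenacity = Breaking force / Linear density
Tenacity = 2391 cN / 92.6 tex
Tenacity = 25.82 cN/tex

25.82 cN/tex


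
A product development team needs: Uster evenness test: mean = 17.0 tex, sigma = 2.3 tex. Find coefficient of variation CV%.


Formula: CV% = (standard deviation / mean) * 100
Step 1: Ratio = 2.3 / 17.0 = 0.135294
Step 2: CV% = 0.135294 * 100 = 13.5294% ≈ 13.5%

13.5%


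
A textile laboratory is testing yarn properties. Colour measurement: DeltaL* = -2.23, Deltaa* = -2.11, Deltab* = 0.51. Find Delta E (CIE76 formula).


Formula: Delta E = sqrt(dL*^2 + da*^2 + db*^2)
Step 1: dL*^2 = (-2.23)^2 = 4.9729
Step 2: da*^2 = (-2.11)^2 = 4.4521
Step 3: db*^2 = 0.51^2 = 0.2601
Step 4: Sum = 4.9729 + 4.4521 + 0.2601 = 9.6851
Step 5: Delta E = sqrt(9.6851) = 3.11

3.11 Delta E


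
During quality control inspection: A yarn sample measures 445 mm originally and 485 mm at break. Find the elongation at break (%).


Formula: Elongation (%) = ((L_break - L0) / L0) * 100
Step 1: Extension = 485 - 445 = 40 mm
Step 2: Elongation = (40 / 445) * 100
Step 3: Elongation = 0.089888 * 100 = 8.9888% ≈ 9.0%

9.0%


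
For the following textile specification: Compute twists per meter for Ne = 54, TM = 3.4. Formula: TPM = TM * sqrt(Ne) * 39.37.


Formula: TPM = TM * sqrt(Ne) * 39.37
Step 1: sqrt(Ne) = sqrt(54) = 7.3485
Step 2: TM * sqrt(Ne) = 3.4 * 7.3485 = 24.9849
Step 3: TPM = 24.9849 * 39.37 = 984 twists/m

984 twists/m


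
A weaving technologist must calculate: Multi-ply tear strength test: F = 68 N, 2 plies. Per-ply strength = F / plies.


Formula: Per-ply strength = Total force / Number of plies
Per-ply = 68 N / 2
Per-ply = 34 N

34 N


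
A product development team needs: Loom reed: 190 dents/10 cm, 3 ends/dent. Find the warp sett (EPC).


Formula: EPC = (dents per 10 cm * ends per dent) / 10
Step 1: Total ends per 10 cm = 190 * 3 = 570
Step 2: EPC = 570 / 10 = 57.0 ends/cm

57.0 ends/cm


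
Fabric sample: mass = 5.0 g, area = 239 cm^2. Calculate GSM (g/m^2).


Formula: GSM = mass_g / area_m2
Step 1: Convert area: 239 cm^2 = 239 / 10000 = 0.0239 m^2
Step 2: GSM = 5.0 g / 0.0239 m^2 = 209.2 g/m^2

209.2 g/m^2


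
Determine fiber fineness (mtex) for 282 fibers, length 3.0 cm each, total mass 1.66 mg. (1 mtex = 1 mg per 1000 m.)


Formula: fineness (mtex) = mass (mg) / total length (km) = (mass_mg / total_length_m) * 1000
Step 1: Convert fiber length: 3.0 cm = 0.03 m
Step 2: Total fiber length = 282 * 0.03 = 8.46 m
Step 3: Linear density = 1.66 mg / 8.46 m = 0.1962 mg/m
Step 4: fineness = 0.1962 * 1000 = 196.2 mtex

196.2 mtex


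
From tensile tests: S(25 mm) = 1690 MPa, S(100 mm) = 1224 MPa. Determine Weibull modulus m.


Formula: m = ln(L1/L2) / ln(S2/S1)
Step 1: ln(L1/L2) = ln(25/100) = -1.38629
Step 2: S2/S1 = 1224/1690 = 0.72426
Step 3: ln(S2/S1) = ln(0.72426) = -0.32260
Step 4: m = -1.38629 / -0.32260 = 4.30

4.30 (Weibull m)


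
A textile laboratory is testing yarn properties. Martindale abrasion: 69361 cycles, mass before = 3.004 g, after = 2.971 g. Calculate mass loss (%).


Formula: Mass loss% = ((m_before - m_after) / m_before) * 100
Step 1: Mass loss = 3.004 - 2.971 = 0.033 g
Step 2: Ratio = 0.033 / 3.004 = 0.0109854
Step 3: Mass loss% = 0.0109854 * 100 = 1.09854% ≈ 1.10%

1.10%


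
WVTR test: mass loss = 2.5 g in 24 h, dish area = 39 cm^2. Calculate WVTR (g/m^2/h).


Formula: WVTR = mass_loss / (area * time)
Step 1: Convert area: 39 cm^2 = 0.0039 m^2
Step 2: WVTR = 2.5 g / (0.0039 m^2 * 24 h)
Step 3: WVTR = 2.5 / 0.0936 = 26.7 g/m^2/h

26.7 g/m^2/h


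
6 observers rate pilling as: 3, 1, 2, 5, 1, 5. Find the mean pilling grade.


Formula: Mean = sum / count
Sum = 3 + 1 + 2 + 5 + 1 + 5 = 17
Mean = 17 / 6 = 2.8

2.8


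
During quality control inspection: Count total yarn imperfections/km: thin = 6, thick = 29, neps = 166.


Formula: Total = thin places + thick places + neps
Total = 6 + 29 + 166
Total = 201 imperfections/km

201 imperfections/km


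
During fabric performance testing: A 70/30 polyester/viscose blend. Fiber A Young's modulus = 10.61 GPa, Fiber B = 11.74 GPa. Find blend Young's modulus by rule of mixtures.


Formula: Blend property = (fraction_A * property_A) + (fraction_B * property_B)
Step 1: Contribution A = 70/100 * 10.61 GPa = 7.427 GPa
Step 2: Contribution B = 30/100 * 11.74 GPa = 3.522 GPa
Step 3: Blend Young's modulus = 7.427 + 3.522 = 10.949 GPa

10.949 GPa


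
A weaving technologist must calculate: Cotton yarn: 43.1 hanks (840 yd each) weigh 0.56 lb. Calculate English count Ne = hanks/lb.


Formula: Ne = hanks / mass_lb
Substituting: Ne = 43.1 / 0.56
Ne = 77.0

77.0 Ne


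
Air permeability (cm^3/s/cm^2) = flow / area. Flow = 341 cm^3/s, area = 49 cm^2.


Formula: Air Permeability = Airflow / Test Area
AP = 341 cm^3/s / 49 cm^2
AP = 7.0 cm^3/s/cm^2

7.0 cm^3/s/cm^2


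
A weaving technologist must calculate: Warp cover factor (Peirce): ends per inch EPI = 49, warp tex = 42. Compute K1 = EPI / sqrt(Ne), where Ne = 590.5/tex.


Formula: K1 = EPI / sqrt(Ne), with Ne = 590.5 / tex_warp
Step 1: Ne = 590.5 / 42 = 14.06
Step 2: sqrt(Ne) = sqrt(14.06) = 3.7497
Step 3: K1 = 49 / 3.7497 = 13.1

13.1


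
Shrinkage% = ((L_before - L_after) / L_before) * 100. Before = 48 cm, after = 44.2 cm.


Formula: Shrinkage% = ((L_before - L_after) / L_before) * 100
Step 1: Shrinkage = 48 - 44.2 = 3.8 cm
Step 2: Shrinkage% = (3.8 / 48) * 100
Step 3: Shrinkage% = 0.079167 * 100 = 7.9167% ≈ 7.9%

7.9%


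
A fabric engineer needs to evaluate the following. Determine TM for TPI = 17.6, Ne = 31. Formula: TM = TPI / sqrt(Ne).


Formula: TM = TPI / sqrt(Ne)
Step 1: sqrt(Ne) = sqrt(31) = 5.5678
Step 2: TM = 17.6 / 5.5678 = 3.16

3.16 TM


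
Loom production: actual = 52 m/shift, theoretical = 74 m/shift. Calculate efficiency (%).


Formula: Efficiency% = (Actual output / Theoretical output) * 100
Efficiency% = (52 / 74) * 100
Efficiency% = 0.702703 * 100 = 70.2703% ≈ 70.3%

70.3%


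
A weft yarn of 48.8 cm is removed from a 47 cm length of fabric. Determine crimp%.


Formula: Crimp% = ((L_yarn - L_fabric) / L_fabric) * 100
Step 1: Extension = 48.8 - 47 = 1.8 cm
Step 2: Crimp% = (1.8 / 47) * 100
Step 3: Crimp% = 0.038298 * 100 = 3.8298% ≈ 3.8%

3.8%


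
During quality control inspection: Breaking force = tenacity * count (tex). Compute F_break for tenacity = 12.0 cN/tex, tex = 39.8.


Formula: Breaking force = Tenacity * Linear density
F = 12.0 cN/tex * 39.8 tex
F = 477.60 cN

477.60 cN


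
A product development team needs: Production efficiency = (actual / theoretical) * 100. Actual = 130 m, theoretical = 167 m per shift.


Formula: Efficiency% = (Actual output / Theoretical output) * 100
Efficiency% = (130 / 167) * 100
Efficiency% = 0.778443 * 100 = 77.8443% ≈ 77.8%

77.8%


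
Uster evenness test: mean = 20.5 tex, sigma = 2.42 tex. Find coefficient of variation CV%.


Formula: CV% = (standard deviation / mean) * 100
Step 1: Ratio = 2.42 / 20.5 = 0.118049
Step 2: CV% = 0.118049 * 100 = 11.8049% ≈ 11.8%

11.8%


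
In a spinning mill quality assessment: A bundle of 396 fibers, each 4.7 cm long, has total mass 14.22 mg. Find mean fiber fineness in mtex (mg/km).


Formula: fineness (mtex) = mass (mg) / total length (km) = (mass_mg / total_length_m) * 1000
Step 1: Convert fiber length: 4.7 cm = 0.047 m
Step 2: Total fiber length = 396 * 0.047 = 18.612 m
Step 3: Linear density = 14.22 mg / 18.612 m = 0.7640 mg/m
Step 4: fineness = 0.7640 * 1000 = 764.0 mtex

764.0 mtex


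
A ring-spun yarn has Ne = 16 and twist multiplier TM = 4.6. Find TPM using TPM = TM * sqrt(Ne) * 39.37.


Formula: TPM = TM * sqrt(Ne) * 39.37
Step 1: sqrt(Ne) = sqrt(16) = 4
Step 2: TM * sqrt(Ne) = 4.6 * 4 = 18.4
Step 3: TPM = 18.4 * 39.37 = 724 twists/m

724 twists/m


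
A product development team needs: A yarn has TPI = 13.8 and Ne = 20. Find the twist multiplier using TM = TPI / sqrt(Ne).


Formula: TM = TPI / sqrt(Ne)
Step 1: sqrt(Ne) = sqrt(20) = 4.4721
Step 2: TM = 13.8 / 4.4721 = 3.09

3.09 TM


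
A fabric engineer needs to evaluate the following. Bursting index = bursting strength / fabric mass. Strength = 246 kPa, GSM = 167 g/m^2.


Formula: Bursting Index = Bursting Strength / Fabric GSM
BI = 246 kPa / 167 g/m^2
BI = 1.473 kPa/(g/m^2)

1.473 kPa/(g/m^2)


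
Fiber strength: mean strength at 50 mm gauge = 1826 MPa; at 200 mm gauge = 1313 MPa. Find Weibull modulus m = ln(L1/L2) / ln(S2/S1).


Formula: m = ln(L1/L2) / ln(S2/S1)
Step 1: ln(L1/L2) = ln(50/200) = -1.38629
Step 2: S2/S1 = 1313/1826 = 0.71906
Step 3: ln(S2/S1) = ln(0.71906) = -0.32981
Step 4: m = -1.38629 / -0.32981 = 4.20

4.20 (Weibull m)


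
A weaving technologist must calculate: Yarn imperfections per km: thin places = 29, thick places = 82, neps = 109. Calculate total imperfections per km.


Formula: Total = thin places + thick places + neps
Total = 29 + 82 + 109
Total = 220 imperfections/km

220 imperfections/km


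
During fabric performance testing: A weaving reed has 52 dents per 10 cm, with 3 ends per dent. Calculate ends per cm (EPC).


Formula: EPC = (dents per 10 cm * ends per dent) / 10
Step 1: Total ends per 10 cm = 52 * 3 = 156
Step 2: EPC = 156 / 10 = 15.6 ends/cm

15.6 ends/cm


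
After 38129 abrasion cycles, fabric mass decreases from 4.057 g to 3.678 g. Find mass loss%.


Formula: Mass loss% = ((m_before - m_after) / m_before) * 100
Step 1: Mass loss = 4.057 - 3.678 = 0.379 g
Step 2: Ratio = 0.379 / 4.057 = 0.0934188
Step 3: Mass loss% = 0.0934188 * 100 = 9.34188% ≈ 9.34%

9.34%


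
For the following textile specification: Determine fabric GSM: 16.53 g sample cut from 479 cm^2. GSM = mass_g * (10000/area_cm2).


Formula: GSM = mass_g / area_m2
Step 1: Convert area: 479 cm^2 = 479 / 10000 = 0.0479 m^2
Step 2: GSM = 16.53 g / 0.0479 m^2 = 345.1 g/m^2

345.1 g/m^2


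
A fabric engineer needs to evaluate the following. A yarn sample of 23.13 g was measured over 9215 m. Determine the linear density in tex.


Formula: Tex = (mass_g / length_m) * 1000
Substituting: Tex = (23.13 / 9215) * 1000
Intermediate: 23.13 / 9215 = 0.00251004 g/m
Tex = 0.00251004 * 1000 = 2.51 tex

2.51 tex


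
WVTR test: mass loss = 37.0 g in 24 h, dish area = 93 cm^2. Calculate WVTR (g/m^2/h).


Formula: WVTR = mass_loss / (area * time)
Step 1: Convert area: 93 cm^2 = 0.0093 m^2
Step 2: WVTR = 37.0 g / (0.0093 m^2 * 24 h)
Step 3: WVTR = 37.0 / 0.2232 = 165.8 g/m^2/h

165.8 g/m^2/h


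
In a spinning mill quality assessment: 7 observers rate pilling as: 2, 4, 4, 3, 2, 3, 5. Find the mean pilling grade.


Formula: Mean = sum / count
Sum = 2 + 4 + 4 + 3 + 2 + 3 + 5 = 23
Mean = 23 / 7 = 3.3

3.3


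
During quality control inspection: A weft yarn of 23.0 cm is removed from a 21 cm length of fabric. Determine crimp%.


Formula: Crimp% = ((L_yarn - L_fabric) / L_fabric) * 100
Step 1: Extension = 23.0 - 21 = 2.0 cm
Step 2: Crimp% = (2.0 / 21) * 100
Step 3: Crimp% = 0.095238 * 100 = 9.5238% ≈ 9.5%

9.5%


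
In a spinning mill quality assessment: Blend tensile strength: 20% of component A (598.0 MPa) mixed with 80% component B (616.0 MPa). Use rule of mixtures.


Formula: Blend property = (fraction_A * property_A) + (fraction_B * property_B)
Step 1: Contribution A = 20/100 * 598.0 MPa = 119.6 MPa
Step 2: Contribution B = 80/100 * 616.0 MPa = 492.8 MPa
Step 3: Blend tensile strength = 119.6 + 492.8 = 612.4 MPa

612.4 MPa


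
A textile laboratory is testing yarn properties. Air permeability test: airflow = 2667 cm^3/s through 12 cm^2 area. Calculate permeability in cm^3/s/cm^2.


Formula: Air Permeability = Airflow / Test Area
AP = 2667 cm^3/s / 12 cm^2
AP = 222.3 cm^3/s/cm^2

222.3 cm^3/s/cm^2


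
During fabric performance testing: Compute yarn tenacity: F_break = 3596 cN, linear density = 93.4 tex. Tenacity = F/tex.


Formula: Tenacity = Breaking force / Linear density
Tenacity = 3596 cN / 93.4 tex
Tenacity = 38.50 cN/tex

38.50 cN/tex


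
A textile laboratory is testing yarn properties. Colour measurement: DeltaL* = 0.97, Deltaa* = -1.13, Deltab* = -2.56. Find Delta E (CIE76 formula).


Formula: Delta E = sqrt(dL*^2 + da*^2 + db*^2)
Step 1: dL*^2 = 0.97^2 = 0.9409
Step 2: da*^2 = (-1.13)^2 = 1.2769
Step 3: db*^2 = (-2.56)^2 = 6.5536
Step 4: Sum = 0.9409 + 1.2769 + 6.5536 = 8.7714
Step 5: Delta E = sqrt(8.7714) = 2.96

2.96 Delta E


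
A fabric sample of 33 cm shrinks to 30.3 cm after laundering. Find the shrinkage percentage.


Formula: Shrinkage% = ((L_before - L_after) / L_before) * 100
Step 1: Shrinkage = 33 - 30.3 = 2.7 cm
Step 2: Shrinkage% = (2.7 / 33) * 100
Step 3: Shrinkage% = 0.081818 * 100 = 8.1818% ≈ 8.2%

8.2%


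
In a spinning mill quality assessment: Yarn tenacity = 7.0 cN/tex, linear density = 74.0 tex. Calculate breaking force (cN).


Formula: Breaking force = Tenacity * Linear density
F = 7.0 cN/tex * 74.0 tex
F = 518.00 cN

518.00 cN


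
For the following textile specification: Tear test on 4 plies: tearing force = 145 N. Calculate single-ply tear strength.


Formula: Per-ply strength = Total force / Number of plies
Per-ply = 145 N / 4
Per-ply = 36.25 N

36.25 N


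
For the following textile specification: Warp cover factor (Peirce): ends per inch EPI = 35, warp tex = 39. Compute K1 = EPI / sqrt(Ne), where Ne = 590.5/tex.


Formula: K1 = EPI / sqrt(Ne), with Ne = 590.5 / tex_warp
Step 1: Ne = 590.5 / 39 = 15.141
Step 2: sqrt(Ne) = sqrt(15.141) = 3.8911
Step 3: K1 = 35 / 3.8911 = 9.0

9.0


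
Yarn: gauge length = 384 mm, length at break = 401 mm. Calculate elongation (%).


Formula: Elongation (%) = ((L_break - L0) / L0) * 100
Step 1: Extension = 401 - 384 = 17 mm
Step 2: Elongation = (17 / 384) * 100
Step 3: Elongation = 0.044271 * 100 = 4.4271% ≈ 4.4%

4.4%


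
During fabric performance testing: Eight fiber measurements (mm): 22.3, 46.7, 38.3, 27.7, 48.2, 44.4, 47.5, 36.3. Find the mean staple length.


Formula: Mean = sum of lengths / count
Sum = 22.3 + 46.7 + 38.3 + 27.7 + 48.2 + 44.4 + 47.5 + 36.3
Sum = 311.4 mm
Mean = 311.4 / 8 = 38.93 mm

38.93 mm


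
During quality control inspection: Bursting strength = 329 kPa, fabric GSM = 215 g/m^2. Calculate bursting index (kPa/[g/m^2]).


Formula: Bursting Index = Bursting Strength / Fabric GSM
BI = 329 kPa / 215 g/m^2
BI = 1.530 kPa/(g/m^2)

1.530 kPa/(g/m^2)


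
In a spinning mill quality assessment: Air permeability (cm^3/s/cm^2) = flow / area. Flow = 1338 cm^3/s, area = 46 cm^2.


Formula: Air Permeability = Airflow / Test Area
AP = 1338 cm^3/s / 46 cm^2
AP = 29.1 cm^3/s/cm^2

29.1 cm^3/s/cm^2


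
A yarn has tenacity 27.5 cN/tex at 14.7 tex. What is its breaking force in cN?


Formula: Breaking force = Tenacity * Linear density
F = 27.5 cN/tex * 14.7 tex
F = 404.25 cN

404.25 cN


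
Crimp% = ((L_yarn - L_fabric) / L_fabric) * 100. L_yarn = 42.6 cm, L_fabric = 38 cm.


Formula: Crimp% = ((L_yarn - L_fabric) / L_fabric) * 100
Step 1: Extension = 42.6 - 38 = 4.6 cm
Step 2: Crimp% = (4.6 / 38) * 100
Step 3: Crimp% = 0.121053 * 100 = 12.1053% ≈ 12.1%

12.1%


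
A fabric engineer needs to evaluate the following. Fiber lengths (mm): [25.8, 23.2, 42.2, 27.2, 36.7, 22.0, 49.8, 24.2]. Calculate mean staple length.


Formula: Mean = sum of lengths / count
Sum = 25.8 + 23.2 + 42.2 + 27.2 + 36.7 + 22.0 + 49.8 + 24.2
Sum = 251.1 mm
Mean = 251.1 / 8 = 31.39 mm

31.39 mm


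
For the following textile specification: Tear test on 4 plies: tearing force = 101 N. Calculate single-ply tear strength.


Formula: Per-ply strength = Total force / Number of plies
Per-ply = 101 N / 4
Per-ply = 25.25 N

25.25 N


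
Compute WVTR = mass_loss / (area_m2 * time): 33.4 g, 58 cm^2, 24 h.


Formula: WVTR = mass_loss / (area * time)
Step 1: Convert area: 58 cm^2 = 0.0058 m^2
Step 2: WVTR = 33.4 g / (0.0058 m^2 * 24 h)
Step 3: WVTR = 33.4 / 0.1392 = 239.9 g/m^2/h

239.9 g/m^2/h


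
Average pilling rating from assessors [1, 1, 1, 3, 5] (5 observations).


Formula: Mean = sum / count
Sum = 1 + 1 + 1 + 3 + 5 = 11
Mean = 11 / 5 = 2.2

2.2


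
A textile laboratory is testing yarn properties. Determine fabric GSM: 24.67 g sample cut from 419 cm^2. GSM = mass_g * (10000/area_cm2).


Formula: GSM = mass_g / area_m2
Step 1: Convert area: 419 cm^2 = 419 / 10000 = 0.0419 m^2
Step 2: GSM = 24.67 g / 0.0419 m^2 = 588.8 g/m^2

588.8 g/m^2


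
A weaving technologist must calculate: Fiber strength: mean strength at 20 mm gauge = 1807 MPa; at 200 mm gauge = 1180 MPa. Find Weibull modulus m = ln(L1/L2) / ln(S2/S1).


Formula: m = ln(L1/L2) / ln(S2/S1)
Step 1: ln(L1/L2) = ln(20/200) = -2.30259
Step 2: S2/S1 = 1180/1807 = 0.65302
Step 3: ln(S2/S1) = ln(0.65302) = -0.42615
Step 4: m = -2.30259 / -0.42615 = 5.40

5.40 (Weibull m)


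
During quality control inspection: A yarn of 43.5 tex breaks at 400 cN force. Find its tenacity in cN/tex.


Formula: Tenacity = Breaking force / Linear density
Tenacity = 400 cN / 43.5 tex
Tenacity = 9.20 cN/tex

9.20 cN/tex


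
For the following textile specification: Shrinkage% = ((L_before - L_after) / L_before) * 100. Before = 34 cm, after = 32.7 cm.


Formula: Shrinkage% = ((L_before - L_after) / L_before) * 100
Step 1: Shrinkage = 34 - 32.7 = 1.3 cm
Step 2: Shrinkage% = (1.3 / 34) * 100
Step 3: Shrinkage% = 0.038235 * 100 = 3.8235% ≈ 3.8%

3.8%


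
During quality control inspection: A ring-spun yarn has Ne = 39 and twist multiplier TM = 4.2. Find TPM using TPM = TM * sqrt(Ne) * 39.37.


Formula: TPM = TM * sqrt(Ne) * 39.37
Step 1: sqrt(Ne) = sqrt(39) = 6.245
Step 2: TM * sqrt(Ne) = 4.2 * 6.245 = 26.229
Step 3: TPM = 26.229 * 39.37 = 1033 twists/m

1033 twists/m


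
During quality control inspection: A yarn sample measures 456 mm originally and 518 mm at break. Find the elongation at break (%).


Formula: Elongation (%) = ((L_break - L0) / L0) * 100
Step 1: Extension = 518 - 456 = 62 mm
Step 2: Elongation = (62 / 456) * 100
Step 3: Elongation = 0.135965 * 100 = 13.5965% ≈ 13.6%

13.6%


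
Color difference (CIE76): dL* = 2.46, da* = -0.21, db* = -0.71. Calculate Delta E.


Formula: Delta E = sqrt(dL*^2 + da*^2 + db*^2)
Step 1: dL*^2 = 2.46^2 = 6.0516
Step 2: da*^2 = (-0.21)^2 = 0.0441
Step 3: db*^2 = (-0.71)^2 = 0.5041
Step 4: Sum = 6.0516 + 0.0441 + 0.5041 = 6.5998
Step 5: Delta E = sqrt(6.5998) = 2.57

2.57 Delta E


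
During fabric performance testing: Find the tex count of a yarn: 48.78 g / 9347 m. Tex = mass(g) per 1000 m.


Formula: Tex = (mass_g / length_m) * 1000
Substituting: Tex = (48.78 / 9347) * 1000
Intermediate: 48.78 / 9347 = 0.00521879 g/m
Tex = 0.00521879 * 1000 = 5.22 tex

5.22 tex


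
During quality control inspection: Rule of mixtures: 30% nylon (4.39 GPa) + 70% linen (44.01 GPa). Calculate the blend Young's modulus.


Formula: Blend property = (fraction_A * property_A) + (fraction_B * property_B)
Step 1: Contribution A = 30/100 * 4.39 GPa = 1.317 GPa
Step 2: Contribution B = 70/100 * 44.01 GPa = 30.807 GPa
Step 3: Blend Young's modulus = 1.317 + 30.807 = 32.124 GPa

32.124 GPa


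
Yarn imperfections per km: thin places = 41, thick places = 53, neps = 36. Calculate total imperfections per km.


Formula: Total = thin places + thick places + neps
Total = 41 + 53 + 36
Total = 130 imperfections/km

130 imperfections/km


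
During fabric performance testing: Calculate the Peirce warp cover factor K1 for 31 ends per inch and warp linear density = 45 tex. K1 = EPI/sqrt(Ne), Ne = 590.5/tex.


Formula: K1 = EPI / sqrt(Ne), with Ne = 590.5 / tex_warp
Step 1: Ne = 590.5 / 45 = 13.122
Step 2: sqrt(Ne) = sqrt(13.122) = 3.6224
Step 3: K1 = 31 / 3.6224 = 8.6

8.6


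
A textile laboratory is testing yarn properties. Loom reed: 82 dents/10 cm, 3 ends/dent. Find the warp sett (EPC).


Formula: EPC = (dents per 10 cm * ends per dent) / 10
Step 1: Total ends per 10 cm = 82 * 3 = 246
Step 2: EPC = 246 / 10 = 24.6 ends/cm

24.6 ends/cm


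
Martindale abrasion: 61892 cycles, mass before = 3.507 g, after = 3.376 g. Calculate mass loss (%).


Formula: Mass loss% = ((m_before - m_after) / m_before) * 100
Step 1: Mass loss = 3.507 - 3.376 = 0.131 g
Step 2: Ratio = 0.131 / 3.507 = 0.0373539
Step 3: Mass loss% = 0.0373539 * 100 = 3.73539% ≈ 3.74%

3.74%


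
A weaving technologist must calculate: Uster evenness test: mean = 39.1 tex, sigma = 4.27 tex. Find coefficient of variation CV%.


Formula: CV% = (standard deviation / mean) * 100
Step 1: Ratio = 4.27 / 39.1 = 0.109207
Step 2: CV% = 0.109207 * 100 = 10.9207% ≈ 10.9%

10.9%


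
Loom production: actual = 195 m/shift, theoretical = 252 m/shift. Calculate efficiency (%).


Formula: Efficiency% = (Actual output / Theoretical output) * 100
Efficiency% = (195 / 252) * 100
Efficiency% = 0.77381 * 100 = 77.381% ≈ 77.4%

77.4%


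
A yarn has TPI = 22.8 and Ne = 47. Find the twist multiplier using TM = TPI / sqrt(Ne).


Formula: TM = TPI / sqrt(Ne)
Step 1: sqrt(Ne) = sqrt(47) = 6.8557
Step 2: TM = 22.8 / 6.8557 = 3.33

3.33 TM


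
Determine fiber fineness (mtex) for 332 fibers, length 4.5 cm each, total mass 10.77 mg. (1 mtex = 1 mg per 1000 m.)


Formula: fineness (mtex) = mass (mg) / total length (km) = (mass_mg / total_length_m) * 1000
Step 1: Convert fiber length: 4.5 cm = 0.045 m
Step 2: Total fiber length = 332 * 0.045 = 14.94 m
Step 3: Linear density = 10.77 mg / 14.94 m = 0.7209 mg/m
Step 4: fineness = 0.7209 * 1000 = 720.9 mtex

720.9 mtex


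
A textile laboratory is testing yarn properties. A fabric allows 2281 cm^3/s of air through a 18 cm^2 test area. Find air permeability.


Formula: Air Permeability = Airflow / Test Area
AP = 2281 cm^3/s / 18 cm^2
AP = 126.7 cm^3/s/cm^2

126.7 cm^3/s/cm^2


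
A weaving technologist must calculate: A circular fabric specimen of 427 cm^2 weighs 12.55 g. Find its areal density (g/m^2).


Formula: GSM = mass_g / area_m2
Step 1: Convert area: 427 cm^2 = 427 / 10000 = 0.0427 m^2
Step 2: GSM = 12.55 g / 0.0427 m^2 = 293.9 g/m^2

293.9 g/m^2


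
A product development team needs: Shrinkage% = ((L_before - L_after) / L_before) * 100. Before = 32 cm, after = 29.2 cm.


Formula: Shrinkage% = ((L_before - L_after) / L_before) * 100
Step 1: Shrinkage = 32 - 29.2 = 2.8 cm
Step 2: Shrinkage% = (2.8 / 32) * 100
Step 3: Shrinkage% = 0.0875 * 100 = 8.75% ≈ 8.8%

8.8%


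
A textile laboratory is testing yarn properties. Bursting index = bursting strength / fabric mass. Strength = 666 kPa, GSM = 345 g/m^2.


Formula: Bursting Index = Bursting Strength / Fabric GSM
BI = 666 kPa / 345 g/m^2
BI = 1.930 kPa/(g/m^2)

1.930 kPa/(g/m^2)


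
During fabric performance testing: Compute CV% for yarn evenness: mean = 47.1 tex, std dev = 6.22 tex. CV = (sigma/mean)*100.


Formula: CV% = (standard deviation / mean) * 100
Step 1: Ratio = 6.22 / 47.1 = 0.132059
Step 2: CV% = 0.132059 * 100 = 13.2059% ≈ 13.2%

13.2%


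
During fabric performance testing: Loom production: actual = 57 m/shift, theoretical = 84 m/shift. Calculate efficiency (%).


Formula: Efficiency% = (Actual output / Theoretical output) * 100
Efficiency% = (57 / 84) * 100
Efficiency% = 0.678571 * 100 = 67.8571% ≈ 67.9%

67.9%


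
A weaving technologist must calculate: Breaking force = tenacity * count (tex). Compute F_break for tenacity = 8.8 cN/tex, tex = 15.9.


Formula: Breaking force = Tenacity * Linear density
F = 8.8 cN/tex * 15.9 tex
F = 139.92 cN

139.92 cN


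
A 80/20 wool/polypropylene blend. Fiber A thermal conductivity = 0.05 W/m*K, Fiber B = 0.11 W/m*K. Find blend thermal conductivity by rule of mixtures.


Formula: Blend property = (fraction_A * property_A) + (fraction_B * property_B)
Step 1: Contribution A = 80/100 * 0.05 W/m*K = 0.04 W/m*K
Step 2: Contribution B = 20/100 * 0.11 W/m*K = 0.022 W/m*K
Step 3: Blend thermal conductivity = 0.04 + 0.022 = 0.062 W/m*K

0.062 W/m*K


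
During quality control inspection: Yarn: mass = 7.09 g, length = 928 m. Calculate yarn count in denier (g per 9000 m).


Formula: den = (mass_g / length_m) * 9000
Substituting: den = (7.09 / 928) * 9000
Intermediate: 7.09 / 928 = 0.00764009 g/m
den = 0.00764009 * 9000 = 68.8 denier

68.8 denier


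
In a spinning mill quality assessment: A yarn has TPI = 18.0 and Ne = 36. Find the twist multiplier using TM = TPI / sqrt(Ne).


Formula: TM = TPI / sqrt(Ne)
Step 1: sqrt(Ne) = sqrt(36) = 6
Step 2: TM = 18.0 / 6 = 3.00

3.00 TM


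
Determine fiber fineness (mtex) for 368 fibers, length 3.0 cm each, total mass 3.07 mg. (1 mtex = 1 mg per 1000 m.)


Formula: fineness (mtex) = mass (mg) / total length (km) = (mass_mg / total_length_m) * 1000
Step 1: Convert fiber length: 3.0 cm = 0.03 m
Step 2: Total fiber length = 368 * 0.03 = 11.04 m
Step 3: Linear density = 3.07 mg / 11.04 m = 0.2781 mg/m
Step 4: fineness = 0.2781 * 1000 = 278.1 mtex

278.1 mtex


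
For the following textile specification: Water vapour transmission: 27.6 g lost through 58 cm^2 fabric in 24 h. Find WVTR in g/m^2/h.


Formula: WVTR = mass_loss / (area * time)
Step 1: Convert area: 58 cm^2 = 0.0058 m^2
Step 2: WVTR = 27.6 g / (0.0058 m^2 * 24 h)
Step 3: WVTR = 27.6 / 0.1392 = 198.3 g/m^2/h

198.3 g/m^2/h


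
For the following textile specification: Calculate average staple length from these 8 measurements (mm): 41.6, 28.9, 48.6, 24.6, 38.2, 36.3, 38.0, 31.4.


Formula: Mean = sum of lengths / count
Sum = 41.6 + 28.9 + 48.6 + 24.6 + 38.2 + 36.3 + 38.0 + 31.4
Sum = 287.6 mm
Mean = 287.6 / 8 = 35.95 mm

35.95 mm


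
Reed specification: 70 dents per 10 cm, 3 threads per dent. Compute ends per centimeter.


Formula: EPC = (dents per 10 cm * ends per dent) / 10
Step 1: Total ends per 10 cm = 70 * 3 = 210
Step 2: EPC = 210 / 10 = 21.0 ends/cm

21.0 ends/cm


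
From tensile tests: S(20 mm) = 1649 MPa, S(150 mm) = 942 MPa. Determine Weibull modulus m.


Formula: m = ln(L1/L2) / ln(S2/S1)
Step 1: ln(L1/L2) = ln(20/150) = -2.01490
Step 2: S2/S1 = 942/1649 = 0.57126
Step 3: ln(S2/S1) = ln(0.57126) = -0.55991
Step 4: m = -2.01490 / -0.55991 = 3.60

3.60 (Weibull m)


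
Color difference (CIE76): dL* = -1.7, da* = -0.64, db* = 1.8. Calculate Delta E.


Formula: Delta E = sqrt(dL*^2 + da*^2 + db*^2)
Step 1: dL*^2 = (-1.7)^2 = 2.89
Step 2: da*^2 = (-0.64)^2 = 0.4096
Step 3: db*^2 = 1.8^2 = 3.24
Step 4: Sum = 2.89 + 0.4096 + 3.24 = 6.5396
Step 5: Delta E = sqrt(6.5396) = 2.56

2.56 Delta E


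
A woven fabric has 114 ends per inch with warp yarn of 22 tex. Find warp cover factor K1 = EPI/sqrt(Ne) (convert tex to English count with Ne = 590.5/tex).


Formula: K1 = EPI / sqrt(Ne), with Ne = 590.5 / tex_warp
Step 1: Ne = 590.5 / 22 = 26.841
Step 2: sqrt(Ne) = sqrt(26.841) = 5.1808
Step 3: K1 = 114 / 5.1808 = 22.0

22.0


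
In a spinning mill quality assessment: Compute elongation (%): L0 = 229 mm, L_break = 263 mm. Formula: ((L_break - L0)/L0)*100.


Formula: Elongation (%) = ((L_break - L0) / L0) * 100
Step 1: Extension = 263 - 229 = 34 mm
Step 2: Elongation = (34 / 229) * 100
Step 3: Elongation = 0.148472 * 100 = 14.8472% ≈ 14.8%

14.8%


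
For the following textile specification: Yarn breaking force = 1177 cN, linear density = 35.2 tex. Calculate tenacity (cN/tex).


Formula: Tenacity = Breaking force / Linear density
Tenacity = 1177 cN / 35.2 tex
Tenacity = 33.44 cN/tex

33.44 cN/tex


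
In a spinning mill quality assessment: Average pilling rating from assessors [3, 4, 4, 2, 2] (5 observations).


Formula: Mean = sum / count
Sum = 3 + 4 + 4 + 2 + 2 = 15
Mean = 15 / 5 = 3.0

3.0


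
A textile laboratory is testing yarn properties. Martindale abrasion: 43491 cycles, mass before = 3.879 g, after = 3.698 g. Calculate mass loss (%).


Formula: Mass loss% = ((m_before - m_after) / m_before) * 100
Step 1: Mass loss = 3.879 - 3.698 = 0.181 g
Step 2: Ratio = 0.181 / 3.879 = 0.0466615
Step 3: Mass loss% = 0.0466615 * 100 = 4.66615% ≈ 4.67%

4.67%


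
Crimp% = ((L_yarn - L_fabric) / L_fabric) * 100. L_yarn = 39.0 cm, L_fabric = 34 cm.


Formula: Crimp% = ((L_yarn - L_fabric) / L_fabric) * 100
Step 1: Extension = 39.0 - 34 = 5.0 cm
Step 2: Crimp% = (5.0 / 34) * 100
Step 3: Crimp% = 0.147059 * 100 = 14.7059% ≈ 14.7%

14.7%


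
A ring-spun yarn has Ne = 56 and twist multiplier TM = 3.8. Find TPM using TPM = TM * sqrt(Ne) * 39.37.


Formula: TPM = TM * sqrt(Ne) * 39.37
Step 1: sqrt(Ne) = sqrt(56) = 7.4833
Step 2: TM * sqrt(Ne) = 3.8 * 7.4833 = 28.4365
Step 3: TPM = 28.4365 * 39.37 = 1120 twists/m

1120 twists/m


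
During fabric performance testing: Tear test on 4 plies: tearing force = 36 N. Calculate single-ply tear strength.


Formula: Per-ply strength = Total force / Number of plies
Per-ply = 36 N / 4
Per-ply = 9 N

9 N
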